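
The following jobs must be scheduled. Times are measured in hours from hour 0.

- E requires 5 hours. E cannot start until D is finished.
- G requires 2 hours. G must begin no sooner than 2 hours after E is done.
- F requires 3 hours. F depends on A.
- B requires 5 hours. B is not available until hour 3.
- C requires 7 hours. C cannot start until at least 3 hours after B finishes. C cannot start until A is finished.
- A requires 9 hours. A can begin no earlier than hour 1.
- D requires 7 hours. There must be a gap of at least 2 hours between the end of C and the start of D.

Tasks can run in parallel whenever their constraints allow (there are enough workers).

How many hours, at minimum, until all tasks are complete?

36

After its own release at hour 3, B can start at hour 3 and finishes at hour 8.
A cannot begin until its own release at hour 1. It runs from hour 1 to 1 + 9 = hour 10.
After A (finishes hour 10), F can start at hour 10 and finishes at hour 13.
C needs all of B (finishes hour 8, plus 3-hour gap → hour 11); A (finishes hour 10). That puts its earliest start at hour 11; it finishes at 11 + 7 = hour 18.
After C (finishes hour 18, plus 2-hour gap → hour 20), D can start at hour 20 and finishes at hour 27.
E waits on D (finishes hour 27), so it starts at hour 27 and finishes at 27 + 5 = hour 32.
G waits on E (finishes hour 32, plus 2-hour gap → hour 34), so it starts at hour 34 and finishes at 34 + 2 = hour 36.
All tasks are finished once the last one completes. Finish times: A at 10, B at 8, C at 18, D at 27, E at 32, F at 13, G at 36. The latest is hour 36.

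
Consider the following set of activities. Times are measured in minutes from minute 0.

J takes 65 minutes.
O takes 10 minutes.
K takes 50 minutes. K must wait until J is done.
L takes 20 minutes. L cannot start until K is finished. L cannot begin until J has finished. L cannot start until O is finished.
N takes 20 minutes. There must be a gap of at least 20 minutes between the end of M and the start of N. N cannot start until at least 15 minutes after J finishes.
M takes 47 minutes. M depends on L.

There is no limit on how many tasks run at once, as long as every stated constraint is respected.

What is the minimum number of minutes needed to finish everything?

Nothing blocks O, so it runs from minute 0 to minute 10.
J can start immediately at minute 0; it finishes at minute 65.
K waits on J (finishes minute 65), so it starts at minute 65 and finishes at 65 + 50 = minute 115.
L needs all of K (finishes minute 115); J (finishes minute 65); O (finishes minute 10). That puts its earliest start at minute 115; it finishes at 115 + 20 = minute 135.
M cannot begin until L (finishes minute 135). It runs from minute 135 to 135 + 47 = minute 182.
N has to wait for M (finishes minute 182, plus 20-minute gap → minute 202); J (finishes minute 65, plus 15-minute gap → minute 80). The latest of these is minute 202, so N runs minute 202 to 202 + 20 = minute 222.
All tasks are finished once the last one completes. Finish times: J at 65, K at 115, L at 135, M at 182, N at 222, O at 10. The latest is minute 222.

222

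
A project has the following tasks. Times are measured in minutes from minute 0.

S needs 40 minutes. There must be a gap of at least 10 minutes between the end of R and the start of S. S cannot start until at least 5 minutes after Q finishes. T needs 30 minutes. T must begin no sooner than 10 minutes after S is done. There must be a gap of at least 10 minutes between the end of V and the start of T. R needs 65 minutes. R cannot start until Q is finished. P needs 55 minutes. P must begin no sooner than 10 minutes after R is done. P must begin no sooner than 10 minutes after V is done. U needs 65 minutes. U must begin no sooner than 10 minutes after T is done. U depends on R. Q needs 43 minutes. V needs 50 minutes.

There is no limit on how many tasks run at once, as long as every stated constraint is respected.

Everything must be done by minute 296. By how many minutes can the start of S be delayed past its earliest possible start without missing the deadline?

Q has no prerequisites, so it starts at minute 0 and finishes at minute 43.
After Q (finishes minute 43), R can start at minute 43 and finishes at minute 108.
S cannot start until R (finishes minute 108, plus 10-minute gap → minute 118); Q (finishes minute 43, plus 5-minute gap → minute 48). The controlling bound is minute 118, so S finishes at 118 + 40 = minute 158.

Working backward from the deadline:
U must finish by minute 296; it takes 65 minutes, so it must start by 296 − 65 = minute 231.
T has to be done before U (must start by minute 231, minus 10-minute gap → minute 221). That means finishing by minute 221, i.e. starting by 221 − 30 = minute 191.
S has to be done before T (must start by minute 191, minus 10-minute gap → minute 181). That means finishing by minute 181, i.e. starting by 181 − 40 = minute 141.
So S can start as early as minute 118 and as late as minute 141, giving 141 − 118 = 23 minutes of slack.

23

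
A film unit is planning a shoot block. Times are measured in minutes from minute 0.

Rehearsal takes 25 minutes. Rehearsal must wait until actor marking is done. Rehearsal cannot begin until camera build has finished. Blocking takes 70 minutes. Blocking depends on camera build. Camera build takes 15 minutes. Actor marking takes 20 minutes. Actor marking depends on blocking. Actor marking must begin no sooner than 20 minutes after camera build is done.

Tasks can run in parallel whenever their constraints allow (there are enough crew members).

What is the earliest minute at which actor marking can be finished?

Camera build can start immediately at minute 0; it finishes at minute 15.
Blocking waits on camera build (finishes minute 15), so it starts at minute 15 and finishes at 15 + 70 = minute 85.
Actor marking needs all of blocking (finishes minute 85); camera build (finishes minute 15, plus 20-minute gap → minute 35). That puts its earliest start at minute 85; it finishes at 85 + 20 = minute 105.

105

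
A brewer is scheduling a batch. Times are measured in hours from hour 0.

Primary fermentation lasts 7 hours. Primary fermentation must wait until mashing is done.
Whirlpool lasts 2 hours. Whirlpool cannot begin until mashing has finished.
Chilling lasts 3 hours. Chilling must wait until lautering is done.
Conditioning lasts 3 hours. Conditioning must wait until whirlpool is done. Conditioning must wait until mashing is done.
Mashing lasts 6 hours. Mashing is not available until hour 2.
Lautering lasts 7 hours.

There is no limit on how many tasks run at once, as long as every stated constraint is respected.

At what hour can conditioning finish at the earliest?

13

After its own release at hour 2, mashing can start at hour 2 and finishes at hour 8.
Whirlpool waits on mashing (finishes hour 8), so it starts at hour 8 and finishes at 8 + 2 = hour 10.
Conditioning needs all of whirlpool (finishes hour 10); mashing (finishes hour 8). That puts its earliest start at hour 10; it finishes at 10 + 3 = hour 13.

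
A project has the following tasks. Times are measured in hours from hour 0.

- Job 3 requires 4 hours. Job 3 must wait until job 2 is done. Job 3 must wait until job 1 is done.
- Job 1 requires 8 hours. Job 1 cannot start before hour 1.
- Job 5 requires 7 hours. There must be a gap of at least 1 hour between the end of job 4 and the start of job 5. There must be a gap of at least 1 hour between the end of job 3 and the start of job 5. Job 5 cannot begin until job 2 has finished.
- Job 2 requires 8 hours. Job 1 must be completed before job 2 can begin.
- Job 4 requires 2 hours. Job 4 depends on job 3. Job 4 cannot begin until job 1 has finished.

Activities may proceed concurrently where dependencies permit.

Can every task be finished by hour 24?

After its own release at hour 1, job 1 can start at hour 1 and finishes at hour 9.
After job 1 (finishes hour 9), job 2 can start at hour 9 and finishes at hour 17.
Job 3 needs all of job 2 (finishes hour 17); job 1 (finishes hour 9). That puts its earliest start at hour 17; it finishes at 17 + 4 = hour 21.
Job 4 has to wait for job 3 (finishes hour 21); job 1 (finishes hour 9). The latest of these is hour 21, so job 4 runs hour 21 to 21 + 2 = hour 23.
For job 5: job 4 (finishes hour 23, plus 1-hour gap → hour 24); job 3 (finishes hour 21, plus 1-hour gap → hour 22); job 2 (finishes hour 17). Taking the maximum gives a start of hour 24, and it finishes at 24 + 7 = hour 31.
The earliest everything can be done is hour 31, which is after the deadline of 24, so it is not possible.

No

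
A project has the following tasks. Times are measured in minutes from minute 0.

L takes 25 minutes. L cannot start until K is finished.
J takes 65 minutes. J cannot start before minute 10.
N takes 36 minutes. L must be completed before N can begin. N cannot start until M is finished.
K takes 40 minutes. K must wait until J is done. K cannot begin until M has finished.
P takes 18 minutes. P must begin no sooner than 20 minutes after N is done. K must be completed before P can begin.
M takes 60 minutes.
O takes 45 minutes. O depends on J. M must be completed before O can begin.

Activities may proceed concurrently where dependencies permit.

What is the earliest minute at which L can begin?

115

Nothing blocks M, so it runs from minute 0 to minute 60.
After its own release at minute 10, J can start at minute 10 and finishes at minute 75.
K needs all of J (finishes minute 75); M (finishes minute 60). That puts its earliest start at minute 75; it finishes at 75 + 40 = minute 115.
L waits on K (finishes minute 115), so the earliest it can start is minute 115.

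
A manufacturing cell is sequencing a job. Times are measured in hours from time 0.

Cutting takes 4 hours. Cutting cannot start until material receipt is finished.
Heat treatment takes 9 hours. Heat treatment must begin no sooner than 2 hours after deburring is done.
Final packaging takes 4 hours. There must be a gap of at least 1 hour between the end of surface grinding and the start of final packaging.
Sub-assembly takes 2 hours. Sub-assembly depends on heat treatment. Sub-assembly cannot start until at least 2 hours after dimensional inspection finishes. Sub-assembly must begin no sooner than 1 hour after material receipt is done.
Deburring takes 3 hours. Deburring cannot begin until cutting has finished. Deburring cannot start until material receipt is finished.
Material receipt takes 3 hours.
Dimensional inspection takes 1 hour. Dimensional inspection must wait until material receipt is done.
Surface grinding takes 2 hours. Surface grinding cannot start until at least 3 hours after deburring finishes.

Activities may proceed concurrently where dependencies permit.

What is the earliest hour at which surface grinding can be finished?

Material receipt can start immediately at hour 0; it finishes at hour 3.
Cutting cannot begin until material receipt (finishes hour 3). It runs from hour 3 to 3 + 4 = hour 7.
Deburring has to wait for cutting (finishes hour 7); material receipt (finishes hour 3). The latest of these is hour 7, so deburring runs hour 7 to 7 + 3 = hour 10.
Surface grinding cannot begin until deburring (finishes hour 10, plus 3-hour gap → hour 13). It runs from hour 13 to 13 + 2 = hour 15.

15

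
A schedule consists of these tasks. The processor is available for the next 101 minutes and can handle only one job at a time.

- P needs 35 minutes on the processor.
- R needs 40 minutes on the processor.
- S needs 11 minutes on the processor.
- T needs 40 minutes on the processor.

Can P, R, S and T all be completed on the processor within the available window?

No

Running back to back, the jobs need 35 + 40 + 11 + 40 = 126 minutes on the processor.
Since 126 > 101, they cannot all fit.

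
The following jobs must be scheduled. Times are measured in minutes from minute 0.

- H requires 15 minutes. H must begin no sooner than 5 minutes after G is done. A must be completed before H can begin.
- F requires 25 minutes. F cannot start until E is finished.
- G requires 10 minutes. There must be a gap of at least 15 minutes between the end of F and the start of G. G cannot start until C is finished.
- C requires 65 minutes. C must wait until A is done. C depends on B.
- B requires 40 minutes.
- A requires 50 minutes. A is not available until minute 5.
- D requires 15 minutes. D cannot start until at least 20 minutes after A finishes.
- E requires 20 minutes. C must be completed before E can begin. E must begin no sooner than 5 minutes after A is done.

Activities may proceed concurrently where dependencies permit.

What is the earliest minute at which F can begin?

140

B has no prerequisites, so it starts at minute 0 and finishes at minute 40.
A cannot begin until its own release at minute 5. It runs from minute 5 to 5 + 50 = minute 55.
For C: A (finishes minute 55); B (finishes minute 40). Taking the maximum gives a start of minute 55, and it finishes at 55 + 65 = minute 120.
E needs all of C (finishes minute 120); A (finishes minute 55, plus 5-minute gap → minute 60). That puts its earliest start at minute 120; it finishes at 120 + 20 = minute 140.
F waits on E (finishes minute 140), so the earliest it can start is minute 140.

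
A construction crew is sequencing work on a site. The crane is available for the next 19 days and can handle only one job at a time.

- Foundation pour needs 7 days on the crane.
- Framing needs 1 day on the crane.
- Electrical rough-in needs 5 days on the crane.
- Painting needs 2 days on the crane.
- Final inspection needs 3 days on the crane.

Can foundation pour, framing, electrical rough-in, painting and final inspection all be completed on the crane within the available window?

Yes

Running back to back, the jobs need 7 + 1 + 5 + 2 + 3 = 18 days on the crane.
Since 18 ≤ 19, they fit within the window.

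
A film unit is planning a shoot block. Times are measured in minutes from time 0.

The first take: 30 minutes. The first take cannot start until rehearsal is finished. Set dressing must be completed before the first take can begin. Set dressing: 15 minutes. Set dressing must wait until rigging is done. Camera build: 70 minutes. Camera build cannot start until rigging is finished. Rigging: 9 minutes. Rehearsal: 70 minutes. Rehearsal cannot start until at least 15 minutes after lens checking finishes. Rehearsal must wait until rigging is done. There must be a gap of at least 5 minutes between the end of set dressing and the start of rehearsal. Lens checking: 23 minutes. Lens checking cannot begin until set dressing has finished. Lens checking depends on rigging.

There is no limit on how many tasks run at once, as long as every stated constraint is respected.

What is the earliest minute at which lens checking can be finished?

Rigging has no prerequisites, so it starts at minute 0 and finishes at minute 9.
Set dressing waits on rigging (finishes minute 9), so it starts at minute 9 and finishes at 9 + 15 = minute 24.
For lens checking: set dressing (finishes minute 24); rigging (finishes minute 9). Taking the maximum gives a start of minute 24, and it finishes at 24 + 23 = minute 47.

47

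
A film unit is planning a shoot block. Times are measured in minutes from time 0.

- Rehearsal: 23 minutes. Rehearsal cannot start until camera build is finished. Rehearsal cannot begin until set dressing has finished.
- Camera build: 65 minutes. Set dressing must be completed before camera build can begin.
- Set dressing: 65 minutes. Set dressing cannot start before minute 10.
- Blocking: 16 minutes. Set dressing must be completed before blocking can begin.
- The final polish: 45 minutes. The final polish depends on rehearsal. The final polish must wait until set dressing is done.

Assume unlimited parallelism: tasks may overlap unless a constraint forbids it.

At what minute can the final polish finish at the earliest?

Set dressing waits on its own release at minute 10, so it starts at minute 10 and finishes at 10 + 65 = minute 75.
Camera build cannot begin until set dressing (finishes minute 75). It runs from minute 75 to 75 + 65 = minute 140.
For rehearsal: camera build (finishes minute 140); set dressing (finishes minute 75). Taking the maximum gives a start of minute 140, and it finishes at 140 + 23 = minute 163.
For the final polish: rehearsal (finishes minute 163); set dressing (finishes minute 75). Taking the maximum gives a start of minute 163, and it finishes at 163 + 45 = minute 208.

208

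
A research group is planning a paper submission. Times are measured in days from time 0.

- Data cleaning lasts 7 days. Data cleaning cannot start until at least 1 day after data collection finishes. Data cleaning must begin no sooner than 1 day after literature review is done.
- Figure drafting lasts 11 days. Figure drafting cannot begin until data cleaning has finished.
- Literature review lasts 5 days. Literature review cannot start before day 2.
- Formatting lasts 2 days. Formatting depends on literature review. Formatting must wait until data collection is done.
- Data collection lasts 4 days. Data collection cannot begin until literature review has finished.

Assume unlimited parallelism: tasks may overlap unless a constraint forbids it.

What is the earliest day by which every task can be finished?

Literature review waits on its own release at day 2, so it starts at day 2 and finishes at 2 + 5 = day 7.
Data collection waits on literature review (finishes day 7), so it starts at day 7 and finishes at 7 + 4 = day 11.
Formatting has to wait for literature review (finishes day 7); data collection (finishes day 11). The latest of these is day 11, so formatting runs day 11 to 11 + 2 = day 13.
Data cleaning cannot start until data collection (finishes day 11, plus 1-day gap → day 12); literature review (finishes day 7, plus 1-day gap → day 8). The controlling bound is day 12, so data cleaning finishes at 12 + 7 = day 19.
Figure drafting waits on data cleaning (finishes day 19), so it starts at day 19 and finishes at 19 + 11 = day 30.
All tasks are finished once the last one completes. Finish times: Literature review at 7, Data collection at 11, Data cleaning at 19, Figure drafting at 30, Formatting at 13. The latest is day 30.

30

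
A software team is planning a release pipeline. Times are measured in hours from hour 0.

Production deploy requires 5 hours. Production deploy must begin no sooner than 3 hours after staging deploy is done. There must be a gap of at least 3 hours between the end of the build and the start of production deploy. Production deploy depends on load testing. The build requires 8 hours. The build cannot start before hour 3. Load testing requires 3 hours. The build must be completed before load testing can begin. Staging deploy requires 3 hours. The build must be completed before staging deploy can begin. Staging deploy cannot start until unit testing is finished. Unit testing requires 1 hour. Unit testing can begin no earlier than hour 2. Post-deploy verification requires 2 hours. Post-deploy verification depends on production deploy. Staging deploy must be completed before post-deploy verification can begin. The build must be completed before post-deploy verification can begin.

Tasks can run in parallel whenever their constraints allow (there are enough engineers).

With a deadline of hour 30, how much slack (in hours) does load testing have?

The build cannot begin until its own release at hour 3. It runs from hour 3 to 3 + 8 = hour 11.
Load testing cannot begin until the build (finishes hour 11). It runs from hour 11 to 11 + 3 = hour 14.

Working backward from the deadline:
Post-deploy verification must finish by hour 30; it takes 2 hours, so it must start by 30 − 2 = hour 28.
Production deploy feeds into post-deploy verification (must start by hour 28); so production deploy must finish by hour 28 and therefore start by hour 23.
Load testing feeds into production deploy (must start by hour 23); so load testing must finish by hour 23 and therefore start by hour 20.
So load testing can start as early as hour 11 and as late as hour 20, giving 20 − 11 = 9 hours of slack.

9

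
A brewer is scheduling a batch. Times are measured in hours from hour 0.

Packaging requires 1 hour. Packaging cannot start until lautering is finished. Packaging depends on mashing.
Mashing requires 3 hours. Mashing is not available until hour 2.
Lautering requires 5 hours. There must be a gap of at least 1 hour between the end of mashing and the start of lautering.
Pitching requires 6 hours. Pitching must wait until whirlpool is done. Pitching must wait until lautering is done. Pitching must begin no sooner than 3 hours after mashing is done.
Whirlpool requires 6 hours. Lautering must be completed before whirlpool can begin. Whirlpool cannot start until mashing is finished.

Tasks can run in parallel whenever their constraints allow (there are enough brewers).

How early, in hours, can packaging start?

11

Mashing waits on its own release at hour 2, so it starts at hour 2 and finishes at 2 + 3 = hour 5.
Lautering cannot begin until mashing (finishes hour 5, plus 1-hour gap → hour 6). It runs from hour 6 to 6 + 5 = hour 11.
Packaging waits on lautering (finishes hour 11); mashing (finishes hour 5). The latest of these is hour 11, which is the earliest packaging can start.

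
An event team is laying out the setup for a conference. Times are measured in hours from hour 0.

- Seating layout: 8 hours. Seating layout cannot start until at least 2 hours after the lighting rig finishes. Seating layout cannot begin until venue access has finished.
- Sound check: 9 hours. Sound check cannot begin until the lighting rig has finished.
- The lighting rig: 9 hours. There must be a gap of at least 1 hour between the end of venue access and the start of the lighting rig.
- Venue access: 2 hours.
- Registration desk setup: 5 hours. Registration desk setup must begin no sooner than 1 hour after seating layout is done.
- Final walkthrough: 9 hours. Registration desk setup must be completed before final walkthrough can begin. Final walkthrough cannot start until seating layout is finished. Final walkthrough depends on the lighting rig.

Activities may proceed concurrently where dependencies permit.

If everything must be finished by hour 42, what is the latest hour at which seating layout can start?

To finish by hour 42, final walkthrough (duration 9) must start no later than hour 33.
Registration desk setup feeds into final walkthrough (must start by hour 33); so registration desk setup must finish by hour 33 and therefore start by hour 28.
For seating layout: registration desk setup (must start by hour 28, minus 1-hour gap → hour 27); final walkthrough (must start by hour 33). The most restrictive is hour 27; with an 8-hour duration, seating layout must start by hour 19.

19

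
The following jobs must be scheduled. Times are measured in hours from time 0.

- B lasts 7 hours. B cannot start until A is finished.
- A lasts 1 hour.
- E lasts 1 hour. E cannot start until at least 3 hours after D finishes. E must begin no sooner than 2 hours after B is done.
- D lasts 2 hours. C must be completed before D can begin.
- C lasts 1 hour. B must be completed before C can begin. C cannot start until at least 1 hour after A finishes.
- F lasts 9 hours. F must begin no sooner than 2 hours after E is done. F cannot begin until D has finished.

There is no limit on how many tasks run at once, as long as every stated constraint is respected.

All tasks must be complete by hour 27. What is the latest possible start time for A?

1

Nothing follows F; the deadline of hour 27 is its only limit. It must start by 27 − 9 = hour 18.
E feeds into F (must start by hour 18, minus 2-hour gap → hour 16); so E must finish by hour 16 and therefore start by hour 15.
For D: E (must start by hour 15, minus 3-hour gap → hour 12); F (must start by hour 18). The most restrictive is hour 12; with a 2-hour duration, D must start by hour 10.
Since D (must start by hour 10) depends on it, C must finish by hour 10. Backing off its 1-hour duration gives a latest start of hour 9.
B feeds C (must start by hour 9); E (must start by hour 15, minus 2-hour gap → hour 13). Taking the minimum, B must finish by hour 9 and start by 9 − 7 = hour 2.
A feeds B (must start by hour 2); C (must start by hour 9, minus 1-hour gap → hour 8). Taking the minimum, A must finish by hour 2 and start by 2 − 1 = hour 1.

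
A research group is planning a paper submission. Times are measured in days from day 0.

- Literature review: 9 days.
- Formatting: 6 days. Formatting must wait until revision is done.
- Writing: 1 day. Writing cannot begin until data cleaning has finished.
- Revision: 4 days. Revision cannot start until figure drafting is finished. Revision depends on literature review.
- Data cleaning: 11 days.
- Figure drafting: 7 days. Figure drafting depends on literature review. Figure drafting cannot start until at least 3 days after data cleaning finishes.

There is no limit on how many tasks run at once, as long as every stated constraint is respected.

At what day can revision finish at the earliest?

Nothing blocks data cleaning, so it runs from day 0 to day 11.
Literature review can start immediately at day 0; it finishes at day 9.
Figure drafting has to wait for literature review (finishes day 9); data cleaning (finishes day 11, plus 3-day gap → day 14). The latest of these is day 14, so figure drafting runs day 14 to 14 + 7 = day 21.
Revision has to wait for figure drafting (finishes day 21); literature review (finishes day 9). The latest of these is day 21, so revision runs day 21 to 21 + 4 = day 25.

25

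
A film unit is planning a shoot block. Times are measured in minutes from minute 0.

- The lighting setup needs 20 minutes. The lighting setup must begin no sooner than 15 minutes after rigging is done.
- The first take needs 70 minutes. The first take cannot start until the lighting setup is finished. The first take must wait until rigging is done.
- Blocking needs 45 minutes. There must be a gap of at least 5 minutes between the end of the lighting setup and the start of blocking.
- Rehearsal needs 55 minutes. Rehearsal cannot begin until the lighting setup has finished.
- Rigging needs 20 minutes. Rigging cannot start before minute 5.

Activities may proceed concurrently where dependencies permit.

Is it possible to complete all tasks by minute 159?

Yes

Rigging waits on its own release at minute 5, so it starts at minute 5 and finishes at 5 + 20 = minute 25.
The lighting setup waits on rigging (finishes minute 25, plus 15-minute gap → minute 40), so it starts at minute 40 and finishes at 40 + 20 = minute 60.
The first take has to wait for the lighting setup (finishes minute 60); rigging (finishes minute 25). The latest of these is minute 60, so the first take runs minute 60 to 60 + 70 = minute 130.
Rehearsal cannot begin until the lighting setup (finishes minute 60). It runs from minute 60 to 60 + 55 = minute 115.
After the lighting setup (finishes minute 60, plus 5-minute gap → minute 65), blocking can start at minute 65 and finishes at minute 110.
Every task is finished by minute 130, which is no later than the deadline of 159, so the schedule is feasible.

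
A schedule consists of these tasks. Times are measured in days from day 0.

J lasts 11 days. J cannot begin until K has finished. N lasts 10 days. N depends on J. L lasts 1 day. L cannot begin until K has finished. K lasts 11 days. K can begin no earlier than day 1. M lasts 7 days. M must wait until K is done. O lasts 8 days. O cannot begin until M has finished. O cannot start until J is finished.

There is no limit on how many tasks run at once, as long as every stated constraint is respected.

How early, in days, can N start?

K waits on its own release at day 1, so it starts at day 1 and finishes at 1 + 11 = day 12.
After K (finishes day 12), J can start at day 12 and finishes at day 23.
N waits on J (finishes day 23), so the earliest it can start is day 23.

23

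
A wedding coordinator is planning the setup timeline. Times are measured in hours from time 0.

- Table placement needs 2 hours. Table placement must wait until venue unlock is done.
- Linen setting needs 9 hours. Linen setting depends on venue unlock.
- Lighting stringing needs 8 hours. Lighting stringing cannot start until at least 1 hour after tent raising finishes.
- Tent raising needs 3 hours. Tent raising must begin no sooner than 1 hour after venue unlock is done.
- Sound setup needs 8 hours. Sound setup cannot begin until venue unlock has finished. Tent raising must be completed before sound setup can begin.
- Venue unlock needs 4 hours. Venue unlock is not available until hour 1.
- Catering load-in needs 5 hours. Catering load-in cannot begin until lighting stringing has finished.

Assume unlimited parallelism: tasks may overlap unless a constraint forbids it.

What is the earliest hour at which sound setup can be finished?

Venue unlock waits on its own release at hour 1, so it starts at hour 1 and finishes at 1 + 4 = hour 5.
After venue unlock (finishes hour 5, plus 1-hour gap → hour 6), tent raising can start at hour 6 and finishes at hour 9.
Sound setup needs all of venue unlock (finishes hour 5); tent raising (finishes hour 9). That puts its earliest start at hour 9; it finishes at 9 + 8 = hour 17.

17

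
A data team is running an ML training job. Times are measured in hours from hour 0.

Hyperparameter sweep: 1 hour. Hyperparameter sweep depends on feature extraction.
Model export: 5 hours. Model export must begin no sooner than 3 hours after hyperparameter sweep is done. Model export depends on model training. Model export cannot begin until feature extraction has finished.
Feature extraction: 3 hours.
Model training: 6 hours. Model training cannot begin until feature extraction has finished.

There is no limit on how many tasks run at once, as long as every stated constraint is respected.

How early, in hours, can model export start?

9

Feature extraction can start immediately at hour 0; it finishes at hour 3.
Model training waits on feature extraction (finishes hour 3), so it starts at hour 3 and finishes at 3 + 6 = hour 9.
After feature extraction (finishes hour 3), hyperparameter sweep can start at hour 3 and finishes at hour 4.
Model export waits on hyperparameter sweep (finishes hour 4, plus 3-hour gap → hour 7); model training (finishes hour 9); feature extraction (finishes hour 3). The latest of these is hour 9, which is the earliest model export can start.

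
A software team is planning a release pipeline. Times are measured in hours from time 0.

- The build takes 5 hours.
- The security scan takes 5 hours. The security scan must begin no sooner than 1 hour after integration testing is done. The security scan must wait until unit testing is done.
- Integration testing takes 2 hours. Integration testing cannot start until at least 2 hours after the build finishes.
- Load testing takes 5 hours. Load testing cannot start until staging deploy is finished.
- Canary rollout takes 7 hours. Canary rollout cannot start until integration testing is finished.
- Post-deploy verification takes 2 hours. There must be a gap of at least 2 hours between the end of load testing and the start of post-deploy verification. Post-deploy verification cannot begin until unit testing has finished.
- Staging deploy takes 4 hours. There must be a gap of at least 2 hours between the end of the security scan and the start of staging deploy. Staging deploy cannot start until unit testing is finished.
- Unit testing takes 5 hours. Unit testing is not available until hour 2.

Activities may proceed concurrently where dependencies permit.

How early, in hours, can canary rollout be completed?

The build has no prerequisites, so it starts at hour 0 and finishes at hour 5.
After the build (finishes hour 5, plus 2-hour gap → hour 7), integration testing can start at hour 7 and finishes at hour 9.
Canary rollout cannot begin until integration testing (finishes hour 9). It runs from hour 9 to 9 + 7 = hour 16.

16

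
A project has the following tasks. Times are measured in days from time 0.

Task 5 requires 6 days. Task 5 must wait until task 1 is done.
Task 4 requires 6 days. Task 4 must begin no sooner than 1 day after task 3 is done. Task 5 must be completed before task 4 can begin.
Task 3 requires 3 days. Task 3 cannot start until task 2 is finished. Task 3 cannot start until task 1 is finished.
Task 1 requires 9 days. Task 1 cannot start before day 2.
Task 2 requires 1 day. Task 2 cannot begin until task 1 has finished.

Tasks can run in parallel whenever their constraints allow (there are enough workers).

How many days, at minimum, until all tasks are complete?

23

After its own release at day 2, task 1 can start at day 2 and finishes at day 11.
Task 5 cannot begin until task 1 (finishes day 11). It runs from day 11 to 11 + 6 = day 17.
After task 1 (finishes day 11), task 2 can start at day 11 and finishes at day 12.
Task 3 cannot start until task 2 (finishes day 12); task 1 (finishes day 11). The controlling bound is day 12, so task 3 finishes at 12 + 3 = day 15.
For task 4: task 3 (finishes day 15, plus 1-day gap → day 16); task 5 (finishes day 17). Taking the maximum gives a start of day 17, and it finishes at 17 + 6 = day 23.
All tasks are finished once the last one completes. Finish times: Task 1 at 11, Task 2 at 12, Task 3 at 15, Task 4 at 23, Task 5 at 17. The latest is day 23.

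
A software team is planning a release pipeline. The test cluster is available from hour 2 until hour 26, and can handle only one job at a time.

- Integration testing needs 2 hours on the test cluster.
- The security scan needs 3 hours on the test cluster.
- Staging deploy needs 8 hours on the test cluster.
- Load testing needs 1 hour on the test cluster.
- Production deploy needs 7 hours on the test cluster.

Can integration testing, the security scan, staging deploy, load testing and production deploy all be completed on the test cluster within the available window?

Yes

The test cluster window is 26 − 2 = 24 hours.
Running back to back, the jobs need 2 + 3 + 8 + 1 + 7 = 21 hours on the test cluster.
Since 21 ≤ 24, they fit within the window.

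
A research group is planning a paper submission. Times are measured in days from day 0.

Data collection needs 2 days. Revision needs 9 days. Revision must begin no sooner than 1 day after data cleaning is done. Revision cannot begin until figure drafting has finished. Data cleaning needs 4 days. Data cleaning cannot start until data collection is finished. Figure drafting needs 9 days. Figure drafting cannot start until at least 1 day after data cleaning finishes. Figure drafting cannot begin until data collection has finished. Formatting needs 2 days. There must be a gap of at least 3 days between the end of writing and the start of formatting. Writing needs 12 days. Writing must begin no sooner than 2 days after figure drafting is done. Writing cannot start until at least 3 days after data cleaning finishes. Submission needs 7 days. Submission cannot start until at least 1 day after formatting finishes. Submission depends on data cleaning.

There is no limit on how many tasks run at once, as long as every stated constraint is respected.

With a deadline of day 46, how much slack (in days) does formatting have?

3

Data collection has no prerequisites, so it starts at day 0 and finishes at day 2.
Data cleaning waits on data collection (finishes day 2), so it starts at day 2 and finishes at 2 + 4 = day 6.
For figure drafting: data cleaning (finishes day 6, plus 1-day gap → day 7); data collection (finishes day 2). Taking the maximum gives a start of day 7, and it finishes at 7 + 9 = day 16.
For writing: figure drafting (finishes day 16, plus 2-day gap → day 18); data cleaning (finishes day 6, plus 3-day gap → day 9). Taking the maximum gives a start of day 18, and it finishes at 18 + 12 = day 30.
Formatting waits on writing (finishes day 30, plus 3-day gap → day 33), so it starts at day 33 and finishes at 33 + 2 = day 35.

Working backward from the deadline:
Submission has no dependents, so it just needs to finish by day 46. Starting by 46 − 7 = day 39 achieves that.
Formatting has to be done before submission (must start by day 39, minus 1-day gap → day 38). That means finishing by day 38, i.e. starting by 38 − 2 = day 36.
So formatting can start as early as day 33 and as late as day 36, giving 36 − 33 = 3 days of slack.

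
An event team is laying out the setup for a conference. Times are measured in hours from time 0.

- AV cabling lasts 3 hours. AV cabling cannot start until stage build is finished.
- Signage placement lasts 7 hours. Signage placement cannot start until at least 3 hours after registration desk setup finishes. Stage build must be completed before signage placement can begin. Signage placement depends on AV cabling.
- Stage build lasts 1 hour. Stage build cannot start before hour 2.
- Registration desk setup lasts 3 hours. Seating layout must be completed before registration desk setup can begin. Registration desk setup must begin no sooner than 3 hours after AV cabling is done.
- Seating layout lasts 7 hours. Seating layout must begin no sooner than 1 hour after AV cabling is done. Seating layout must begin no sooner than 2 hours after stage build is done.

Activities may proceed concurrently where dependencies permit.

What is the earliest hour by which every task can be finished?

Stage build waits on its own release at hour 2, so it starts at hour 2 and finishes at 2 + 1 = hour 3.
After stage build (finishes hour 3), AV cabling can start at hour 3 and finishes at hour 6.
Seating layout needs all of AV cabling (finishes hour 6, plus 1-hour gap → hour 7); stage build (finishes hour 3, plus 2-hour gap → hour 5). That puts its earliest start at hour 7; it finishes at 7 + 7 = hour 14.
Registration desk setup needs all of seating layout (finishes hour 14); AV cabling (finishes hour 6, plus 3-hour gap → hour 9). That puts its earliest start at hour 14; it finishes at 14 + 3 = hour 17.
Signage placement has to wait for registration desk setup (finishes hour 17, plus 3-hour gap → hour 20); stage build (finishes hour 3); AV cabling (finishes hour 6). The latest of these is hour 20, so signage placement runs hour 20 to 20 + 7 = hour 27.
All tasks are finished once the last one completes. Finish times: Stage build at 3, AV cabling at 6, Seating layout at 14, Registration desk setup at 17, Signage placement at 27. The latest is hour 27.

27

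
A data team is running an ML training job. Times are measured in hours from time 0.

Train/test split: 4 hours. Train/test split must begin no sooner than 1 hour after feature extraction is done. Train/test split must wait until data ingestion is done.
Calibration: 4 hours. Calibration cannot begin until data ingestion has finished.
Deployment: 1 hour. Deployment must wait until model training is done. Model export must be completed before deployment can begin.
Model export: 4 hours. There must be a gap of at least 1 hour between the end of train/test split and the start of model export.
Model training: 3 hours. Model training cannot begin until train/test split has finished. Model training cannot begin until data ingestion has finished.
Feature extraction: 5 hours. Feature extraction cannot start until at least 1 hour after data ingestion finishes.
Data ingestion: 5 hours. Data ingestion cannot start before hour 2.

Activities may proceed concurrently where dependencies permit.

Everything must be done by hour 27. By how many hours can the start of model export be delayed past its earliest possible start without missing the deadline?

3

Data ingestion waits on its own release at hour 2, so it starts at hour 2 and finishes at 2 + 5 = hour 7.
Feature extraction cannot begin until data ingestion (finishes hour 7, plus 1-hour gap → hour 8). It runs from hour 8 to 8 + 5 = hour 13.
Train/test split has to wait for feature extraction (finishes hour 13, plus 1-hour gap → hour 14); data ingestion (finishes hour 7). The latest of these is hour 14, so train/test split runs hour 14 to 14 + 4 = hour 18.
Model export waits on train/test split (finishes hour 18, plus 1-hour gap → hour 19), so it starts at hour 19 and finishes at 19 + 4 = hour 23.

Working backward from the deadline:
Deployment has no dependents, so it just needs to finish by hour 27. Starting by 27 − 1 = hour 26 achieves that.
Model export feeds into deployment (must start by hour 26); so model export must finish by hour 26 and therefore start by hour 22.
So model export can start as early as hour 19 and as late as hour 22, giving 22 − 19 = 3 hours of slack.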